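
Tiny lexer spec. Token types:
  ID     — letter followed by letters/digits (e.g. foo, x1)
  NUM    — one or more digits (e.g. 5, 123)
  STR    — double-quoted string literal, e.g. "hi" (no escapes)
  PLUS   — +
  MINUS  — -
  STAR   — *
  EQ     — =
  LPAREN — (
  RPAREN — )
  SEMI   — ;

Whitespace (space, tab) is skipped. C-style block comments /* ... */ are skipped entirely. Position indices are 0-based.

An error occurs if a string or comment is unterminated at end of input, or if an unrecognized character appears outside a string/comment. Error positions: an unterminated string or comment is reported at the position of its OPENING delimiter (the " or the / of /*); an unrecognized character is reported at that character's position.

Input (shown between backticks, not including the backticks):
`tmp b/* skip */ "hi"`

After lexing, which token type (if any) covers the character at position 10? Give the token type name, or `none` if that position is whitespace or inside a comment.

pos=0: emit ID 'tmp' (now at pos=3)
pos=4: emit ID 'b' (now at pos=5)
pos=5: enter COMMENT mode (saw '/*')
exit COMMENT mode (now at pos=15)
pos=16: enter STRING mode
pos=16: emit STR "hi" (now at pos=20)
DONE. 3 tokens: [ID, ID, STR]
Position 10: char is 'i' -> none

Answer: none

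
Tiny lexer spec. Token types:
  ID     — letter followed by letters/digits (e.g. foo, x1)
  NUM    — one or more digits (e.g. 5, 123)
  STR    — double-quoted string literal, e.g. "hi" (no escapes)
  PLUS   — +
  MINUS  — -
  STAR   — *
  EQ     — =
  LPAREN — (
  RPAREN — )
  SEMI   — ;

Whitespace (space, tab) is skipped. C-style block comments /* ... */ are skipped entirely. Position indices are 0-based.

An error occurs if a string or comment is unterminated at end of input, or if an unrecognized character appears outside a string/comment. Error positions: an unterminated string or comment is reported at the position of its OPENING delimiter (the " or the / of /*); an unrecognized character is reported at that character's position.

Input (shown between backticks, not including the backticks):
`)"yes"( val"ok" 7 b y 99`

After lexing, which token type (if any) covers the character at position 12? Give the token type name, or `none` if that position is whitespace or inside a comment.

pos=0: emit RPAREN ')'
pos=1: enter STRING mode
pos=1: emit STR "yes" (now at pos=6)
pos=6: emit LPAREN '('
pos=8: emit ID 'val' (now at pos=11)
pos=11: enter STRING mode
pos=11: emit STR "ok" (now at pos=15)
pos=16: emit NUM '7' (now at pos=17)
pos=18: emit ID 'b' (now at pos=19)
pos=20: emit ID 'y' (now at pos=21)
pos=22: emit NUM '99' (now at pos=24)
DONE. 9 tokens: [RPAREN, STR, LPAREN, ID, STR, NUM, ID, ID, NUM]
Position 12: char is 'o' -> STR

Answer: STR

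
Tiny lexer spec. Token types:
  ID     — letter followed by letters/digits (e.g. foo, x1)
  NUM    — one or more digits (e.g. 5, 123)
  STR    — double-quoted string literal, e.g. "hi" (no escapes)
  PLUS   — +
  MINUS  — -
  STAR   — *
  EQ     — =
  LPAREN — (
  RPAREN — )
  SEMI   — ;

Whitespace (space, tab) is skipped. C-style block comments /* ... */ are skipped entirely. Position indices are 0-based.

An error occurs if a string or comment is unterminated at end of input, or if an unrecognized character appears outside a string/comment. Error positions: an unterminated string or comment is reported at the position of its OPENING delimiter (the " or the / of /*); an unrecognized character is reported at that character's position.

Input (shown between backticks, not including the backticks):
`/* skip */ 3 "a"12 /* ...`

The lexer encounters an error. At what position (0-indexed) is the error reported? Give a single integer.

pos=0: enter COMMENT mode (saw '/*')
exit COMMENT mode (now at pos=10)
pos=11: emit NUM '3' (now at pos=12)
pos=13: enter STRING mode
pos=13: emit STR "a" (now at pos=16)
pos=16: emit NUM '12' (now at pos=18)
pos=19: enter COMMENT mode (saw '/*')
pos=19: ERROR — unterminated comment (reached EOF)

Answer: 19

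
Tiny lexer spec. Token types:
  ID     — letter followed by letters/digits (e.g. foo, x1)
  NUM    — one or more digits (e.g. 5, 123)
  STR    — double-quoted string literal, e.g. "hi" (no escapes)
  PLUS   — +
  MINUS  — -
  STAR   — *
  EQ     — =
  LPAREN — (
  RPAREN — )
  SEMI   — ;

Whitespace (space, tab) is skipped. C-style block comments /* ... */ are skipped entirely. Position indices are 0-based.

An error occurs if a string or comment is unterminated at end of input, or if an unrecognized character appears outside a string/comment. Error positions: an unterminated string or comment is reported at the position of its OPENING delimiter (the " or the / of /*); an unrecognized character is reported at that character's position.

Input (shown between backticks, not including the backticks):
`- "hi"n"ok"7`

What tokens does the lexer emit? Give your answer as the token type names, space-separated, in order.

pos=0: emit MINUS '-'
pos=2: enter STRING mode
pos=2: emit STR "hi" (now at pos=6)
pos=6: emit ID 'n' (now at pos=7)
pos=7: enter STRING mode
pos=7: emit STR "ok" (now at pos=11)
pos=11: emit NUM '7' (now at pos=12)
DONE. 5 tokens: [MINUS, STR, ID, STR, NUM]

Answer: MINUS STR ID STR NUM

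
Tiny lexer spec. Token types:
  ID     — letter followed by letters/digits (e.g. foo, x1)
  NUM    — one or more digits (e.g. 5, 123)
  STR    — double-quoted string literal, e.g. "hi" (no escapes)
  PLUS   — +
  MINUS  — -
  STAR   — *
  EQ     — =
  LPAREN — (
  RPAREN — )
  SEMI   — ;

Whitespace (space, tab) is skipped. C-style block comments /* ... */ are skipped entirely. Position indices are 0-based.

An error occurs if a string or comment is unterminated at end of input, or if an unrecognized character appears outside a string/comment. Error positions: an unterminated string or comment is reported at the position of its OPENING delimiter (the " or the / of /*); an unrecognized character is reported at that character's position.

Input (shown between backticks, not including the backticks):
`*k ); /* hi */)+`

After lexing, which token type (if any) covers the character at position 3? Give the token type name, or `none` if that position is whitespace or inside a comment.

Answer: RPAREN

Derivation:
pos=0: emit STAR '*'
pos=1: emit ID 'k' (now at pos=2)
pos=3: emit RPAREN ')'
pos=4: emit SEMI ';'
pos=6: enter COMMENT mode (saw '/*')
exit COMMENT mode (now at pos=14)
pos=14: emit RPAREN ')'
pos=15: emit PLUS '+'
DONE. 6 tokens: [STAR, ID, RPAREN, SEMI, RPAREN, PLUS]
Position 3: char is ')' -> RPAREN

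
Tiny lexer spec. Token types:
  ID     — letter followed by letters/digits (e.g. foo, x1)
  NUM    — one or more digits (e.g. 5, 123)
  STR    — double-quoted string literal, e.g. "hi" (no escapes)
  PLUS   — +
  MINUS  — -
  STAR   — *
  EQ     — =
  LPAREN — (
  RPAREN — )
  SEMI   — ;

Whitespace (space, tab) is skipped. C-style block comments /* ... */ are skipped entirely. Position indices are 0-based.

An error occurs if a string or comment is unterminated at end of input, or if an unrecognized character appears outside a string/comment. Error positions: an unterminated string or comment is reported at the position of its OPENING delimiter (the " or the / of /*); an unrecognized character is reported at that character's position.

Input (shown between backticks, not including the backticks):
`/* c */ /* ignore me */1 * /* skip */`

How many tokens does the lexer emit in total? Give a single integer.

Answer: 2

Derivation:
pos=0: enter COMMENT mode (saw '/*')
exit COMMENT mode (now at pos=7)
pos=8: enter COMMENT mode (saw '/*')
exit COMMENT mode (now at pos=23)
pos=23: emit NUM '1' (now at pos=24)
pos=25: emit STAR '*'
pos=27: enter COMMENT mode (saw '/*')
exit COMMENT mode (now at pos=37)
DONE. 2 tokens: [NUM, STAR]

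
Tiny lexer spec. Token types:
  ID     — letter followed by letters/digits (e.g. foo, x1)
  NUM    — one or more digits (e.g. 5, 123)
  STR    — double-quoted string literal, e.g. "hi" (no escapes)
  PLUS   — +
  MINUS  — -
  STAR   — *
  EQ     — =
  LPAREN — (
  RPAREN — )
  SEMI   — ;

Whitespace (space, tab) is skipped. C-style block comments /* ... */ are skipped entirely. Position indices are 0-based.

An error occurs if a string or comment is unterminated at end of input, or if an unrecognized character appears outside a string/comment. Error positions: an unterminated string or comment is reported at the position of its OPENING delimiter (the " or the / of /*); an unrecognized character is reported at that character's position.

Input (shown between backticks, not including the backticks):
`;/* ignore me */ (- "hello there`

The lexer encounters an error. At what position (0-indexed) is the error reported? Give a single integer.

Answer: 20

Derivation:
pos=0: emit SEMI ';'
pos=1: enter COMMENT mode (saw '/*')
exit COMMENT mode (now at pos=16)
pos=17: emit LPAREN '('
pos=18: emit MINUS '-'
pos=20: enter STRING mode
pos=20: ERROR — unterminated string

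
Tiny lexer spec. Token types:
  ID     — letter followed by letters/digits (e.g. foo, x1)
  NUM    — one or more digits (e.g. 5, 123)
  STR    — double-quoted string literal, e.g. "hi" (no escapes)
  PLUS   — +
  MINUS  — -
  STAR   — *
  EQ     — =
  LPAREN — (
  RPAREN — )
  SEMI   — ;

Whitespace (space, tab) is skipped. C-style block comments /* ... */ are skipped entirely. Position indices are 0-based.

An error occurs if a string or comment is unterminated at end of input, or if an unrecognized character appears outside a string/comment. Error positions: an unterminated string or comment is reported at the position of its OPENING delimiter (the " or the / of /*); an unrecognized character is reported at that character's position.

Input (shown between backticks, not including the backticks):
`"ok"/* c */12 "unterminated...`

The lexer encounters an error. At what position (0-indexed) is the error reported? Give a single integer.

Answer: 14

Derivation:
pos=0: enter STRING mode
pos=0: emit STR "ok" (now at pos=4)
pos=4: enter COMMENT mode (saw '/*')
exit COMMENT mode (now at pos=11)
pos=11: emit NUM '12' (now at pos=13)
pos=14: enter STRING mode
pos=14: ERROR — unterminated string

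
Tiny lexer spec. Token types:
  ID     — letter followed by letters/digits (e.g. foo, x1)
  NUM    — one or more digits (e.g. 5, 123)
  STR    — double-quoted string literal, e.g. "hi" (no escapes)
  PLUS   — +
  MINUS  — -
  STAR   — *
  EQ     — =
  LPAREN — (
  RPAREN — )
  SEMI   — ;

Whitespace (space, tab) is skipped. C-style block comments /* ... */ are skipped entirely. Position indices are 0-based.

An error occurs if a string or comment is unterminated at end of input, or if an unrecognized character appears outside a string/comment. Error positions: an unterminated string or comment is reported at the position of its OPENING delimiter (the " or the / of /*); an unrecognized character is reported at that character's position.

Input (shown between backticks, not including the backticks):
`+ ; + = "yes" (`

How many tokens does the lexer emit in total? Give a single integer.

pos=0: emit PLUS '+'
pos=2: emit SEMI ';'
pos=4: emit PLUS '+'
pos=6: emit EQ '='
pos=8: enter STRING mode
pos=8: emit STR "yes" (now at pos=13)
pos=14: emit LPAREN '('
DONE. 6 tokens: [PLUS, SEMI, PLUS, EQ, STR, LPAREN]

Answer: 6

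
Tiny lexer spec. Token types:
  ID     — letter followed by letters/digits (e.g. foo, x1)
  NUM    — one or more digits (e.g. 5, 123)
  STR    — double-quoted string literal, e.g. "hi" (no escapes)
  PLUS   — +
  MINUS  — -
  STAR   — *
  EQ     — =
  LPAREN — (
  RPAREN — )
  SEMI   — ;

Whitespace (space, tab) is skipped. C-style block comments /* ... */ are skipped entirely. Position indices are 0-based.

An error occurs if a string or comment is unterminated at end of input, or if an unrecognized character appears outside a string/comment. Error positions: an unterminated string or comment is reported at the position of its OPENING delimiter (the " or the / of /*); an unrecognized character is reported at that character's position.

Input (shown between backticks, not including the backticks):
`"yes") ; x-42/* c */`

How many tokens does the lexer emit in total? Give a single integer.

pos=0: enter STRING mode
pos=0: emit STR "yes" (now at pos=5)
pos=5: emit RPAREN ')'
pos=7: emit SEMI ';'
pos=9: emit ID 'x' (now at pos=10)
pos=10: emit MINUS '-'
pos=11: emit NUM '42' (now at pos=13)
pos=13: enter COMMENT mode (saw '/*')
exit COMMENT mode (now at pos=20)
DONE. 6 tokens: [STR, RPAREN, SEMI, ID, MINUS, NUM]

Answer: 6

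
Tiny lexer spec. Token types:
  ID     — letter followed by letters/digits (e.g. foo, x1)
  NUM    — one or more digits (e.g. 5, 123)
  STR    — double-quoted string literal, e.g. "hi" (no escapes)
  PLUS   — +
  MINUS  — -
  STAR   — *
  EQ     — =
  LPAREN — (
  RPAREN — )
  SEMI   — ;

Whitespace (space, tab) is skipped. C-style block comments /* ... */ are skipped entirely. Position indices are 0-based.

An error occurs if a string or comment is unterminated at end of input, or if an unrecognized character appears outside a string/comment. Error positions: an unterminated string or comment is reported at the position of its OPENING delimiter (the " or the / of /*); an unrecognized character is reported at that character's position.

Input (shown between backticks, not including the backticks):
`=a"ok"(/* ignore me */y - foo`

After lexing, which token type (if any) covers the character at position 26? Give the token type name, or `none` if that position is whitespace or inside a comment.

pos=0: emit EQ '='
pos=1: emit ID 'a' (now at pos=2)
pos=2: enter STRING mode
pos=2: emit STR "ok" (now at pos=6)
pos=6: emit LPAREN '('
pos=7: enter COMMENT mode (saw '/*')
exit COMMENT mode (now at pos=22)
pos=22: emit ID 'y' (now at pos=23)
pos=24: emit MINUS '-'
pos=26: emit ID 'foo' (now at pos=29)
DONE. 7 tokens: [EQ, ID, STR, LPAREN, ID, MINUS, ID]
Position 26: char is 'f' -> ID

Answer: ID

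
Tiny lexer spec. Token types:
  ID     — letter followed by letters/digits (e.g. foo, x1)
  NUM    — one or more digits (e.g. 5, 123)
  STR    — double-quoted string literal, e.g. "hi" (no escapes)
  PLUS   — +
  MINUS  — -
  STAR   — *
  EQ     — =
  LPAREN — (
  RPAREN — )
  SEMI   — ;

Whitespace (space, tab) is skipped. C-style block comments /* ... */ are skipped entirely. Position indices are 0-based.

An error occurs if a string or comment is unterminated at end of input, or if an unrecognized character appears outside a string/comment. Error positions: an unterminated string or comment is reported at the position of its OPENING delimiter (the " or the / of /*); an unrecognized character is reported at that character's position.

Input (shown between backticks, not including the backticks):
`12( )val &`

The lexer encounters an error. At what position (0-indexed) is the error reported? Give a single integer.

Answer: 9

Derivation:
pos=0: emit NUM '12' (now at pos=2)
pos=2: emit LPAREN '('
pos=4: emit RPAREN ')'
pos=5: emit ID 'val' (now at pos=8)
pos=9: ERROR — unrecognized char '&'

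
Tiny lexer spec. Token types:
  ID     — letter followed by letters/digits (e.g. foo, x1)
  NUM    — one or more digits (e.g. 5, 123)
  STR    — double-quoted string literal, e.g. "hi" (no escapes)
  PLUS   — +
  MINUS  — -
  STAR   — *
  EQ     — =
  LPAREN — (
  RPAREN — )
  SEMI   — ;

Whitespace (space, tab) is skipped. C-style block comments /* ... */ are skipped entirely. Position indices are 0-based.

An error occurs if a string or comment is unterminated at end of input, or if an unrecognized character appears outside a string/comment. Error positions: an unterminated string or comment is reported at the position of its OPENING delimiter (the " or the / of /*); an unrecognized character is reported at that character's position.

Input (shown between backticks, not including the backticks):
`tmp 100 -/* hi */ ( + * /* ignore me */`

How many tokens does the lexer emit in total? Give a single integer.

pos=0: emit ID 'tmp' (now at pos=3)
pos=4: emit NUM '100' (now at pos=7)
pos=8: emit MINUS '-'
pos=9: enter COMMENT mode (saw '/*')
exit COMMENT mode (now at pos=17)
pos=18: emit LPAREN '('
pos=20: emit PLUS '+'
pos=22: emit STAR '*'
pos=24: enter COMMENT mode (saw '/*')
exit COMMENT mode (now at pos=39)
DONE. 6 tokens: [ID, NUM, MINUS, LPAREN, PLUS, STAR]

Answer: 6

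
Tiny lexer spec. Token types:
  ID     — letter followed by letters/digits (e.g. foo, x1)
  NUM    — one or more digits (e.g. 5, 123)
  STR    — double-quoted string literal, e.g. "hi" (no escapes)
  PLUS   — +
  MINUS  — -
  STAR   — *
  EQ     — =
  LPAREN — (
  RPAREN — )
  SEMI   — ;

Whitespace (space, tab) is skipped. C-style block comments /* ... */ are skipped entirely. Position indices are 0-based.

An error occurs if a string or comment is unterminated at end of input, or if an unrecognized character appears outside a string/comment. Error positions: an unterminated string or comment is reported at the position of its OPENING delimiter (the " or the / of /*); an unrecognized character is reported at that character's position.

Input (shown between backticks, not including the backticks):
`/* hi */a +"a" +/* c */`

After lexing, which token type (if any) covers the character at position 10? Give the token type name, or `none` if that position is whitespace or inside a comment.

Answer: PLUS

Derivation:
pos=0: enter COMMENT mode (saw '/*')
exit COMMENT mode (now at pos=8)
pos=8: emit ID 'a' (now at pos=9)
pos=10: emit PLUS '+'
pos=11: enter STRING mode
pos=11: emit STR "a" (now at pos=14)
pos=15: emit PLUS '+'
pos=16: enter COMMENT mode (saw '/*')
exit COMMENT mode (now at pos=23)
DONE. 4 tokens: [ID, PLUS, STR, PLUS]
Position 10: char is '+' -> PLUS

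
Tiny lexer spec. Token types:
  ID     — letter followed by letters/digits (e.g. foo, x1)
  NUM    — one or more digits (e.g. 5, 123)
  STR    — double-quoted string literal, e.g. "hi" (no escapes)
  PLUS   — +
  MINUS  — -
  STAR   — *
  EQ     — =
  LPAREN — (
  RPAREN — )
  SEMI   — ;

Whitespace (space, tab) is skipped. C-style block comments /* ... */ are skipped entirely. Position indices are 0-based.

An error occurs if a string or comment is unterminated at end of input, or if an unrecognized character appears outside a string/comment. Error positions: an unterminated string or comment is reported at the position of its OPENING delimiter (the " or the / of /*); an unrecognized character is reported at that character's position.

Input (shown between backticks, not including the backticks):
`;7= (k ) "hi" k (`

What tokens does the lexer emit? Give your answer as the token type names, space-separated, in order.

Answer: SEMI NUM EQ LPAREN ID RPAREN STR ID LPAREN

Derivation:
pos=0: emit SEMI ';'
pos=1: emit NUM '7' (now at pos=2)
pos=2: emit EQ '='
pos=4: emit LPAREN '('
pos=5: emit ID 'k' (now at pos=6)
pos=7: emit RPAREN ')'
pos=9: enter STRING mode
pos=9: emit STR "hi" (now at pos=13)
pos=14: emit ID 'k' (now at pos=15)
pos=16: emit LPAREN '('
DONE. 9 tokens: [SEMI, NUM, EQ, LPAREN, ID, RPAREN, STR, ID, LPAREN]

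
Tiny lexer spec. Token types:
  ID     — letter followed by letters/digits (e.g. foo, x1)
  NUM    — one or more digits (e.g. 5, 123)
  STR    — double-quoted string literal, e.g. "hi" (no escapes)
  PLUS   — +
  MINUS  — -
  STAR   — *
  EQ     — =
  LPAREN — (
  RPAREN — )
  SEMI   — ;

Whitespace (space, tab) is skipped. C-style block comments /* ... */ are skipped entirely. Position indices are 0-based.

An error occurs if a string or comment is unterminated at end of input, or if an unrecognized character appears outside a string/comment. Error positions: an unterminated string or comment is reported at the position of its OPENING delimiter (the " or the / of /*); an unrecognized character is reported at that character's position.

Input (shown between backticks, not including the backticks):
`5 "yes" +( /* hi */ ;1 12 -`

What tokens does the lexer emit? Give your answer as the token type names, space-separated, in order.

pos=0: emit NUM '5' (now at pos=1)
pos=2: enter STRING mode
pos=2: emit STR "yes" (now at pos=7)
pos=8: emit PLUS '+'
pos=9: emit LPAREN '('
pos=11: enter COMMENT mode (saw '/*')
exit COMMENT mode (now at pos=19)
pos=20: emit SEMI ';'
pos=21: emit NUM '1' (now at pos=22)
pos=23: emit NUM '12' (now at pos=25)
pos=26: emit MINUS '-'
DONE. 8 tokens: [NUM, STR, PLUS, LPAREN, SEMI, NUM, NUM, MINUS]

Answer: NUM STR PLUS LPAREN SEMI NUM NUM MINUS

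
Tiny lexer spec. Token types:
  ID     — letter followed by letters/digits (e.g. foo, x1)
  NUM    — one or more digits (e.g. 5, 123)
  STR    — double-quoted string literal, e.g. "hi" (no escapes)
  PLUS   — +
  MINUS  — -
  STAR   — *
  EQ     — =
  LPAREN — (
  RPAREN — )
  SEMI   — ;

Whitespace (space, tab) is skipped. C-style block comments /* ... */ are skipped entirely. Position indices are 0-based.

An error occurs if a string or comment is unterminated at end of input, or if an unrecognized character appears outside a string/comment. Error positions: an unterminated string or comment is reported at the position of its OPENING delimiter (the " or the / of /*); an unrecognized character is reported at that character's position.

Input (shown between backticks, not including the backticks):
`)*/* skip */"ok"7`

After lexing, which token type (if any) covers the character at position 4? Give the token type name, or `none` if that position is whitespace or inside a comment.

pos=0: emit RPAREN ')'
pos=1: emit STAR '*'
pos=2: enter COMMENT mode (saw '/*')
exit COMMENT mode (now at pos=12)
pos=12: enter STRING mode
pos=12: emit STR "ok" (now at pos=16)
pos=16: emit NUM '7' (now at pos=17)
DONE. 4 tokens: [RPAREN, STAR, STR, NUM]
Position 4: char is ' ' -> none

Answer: none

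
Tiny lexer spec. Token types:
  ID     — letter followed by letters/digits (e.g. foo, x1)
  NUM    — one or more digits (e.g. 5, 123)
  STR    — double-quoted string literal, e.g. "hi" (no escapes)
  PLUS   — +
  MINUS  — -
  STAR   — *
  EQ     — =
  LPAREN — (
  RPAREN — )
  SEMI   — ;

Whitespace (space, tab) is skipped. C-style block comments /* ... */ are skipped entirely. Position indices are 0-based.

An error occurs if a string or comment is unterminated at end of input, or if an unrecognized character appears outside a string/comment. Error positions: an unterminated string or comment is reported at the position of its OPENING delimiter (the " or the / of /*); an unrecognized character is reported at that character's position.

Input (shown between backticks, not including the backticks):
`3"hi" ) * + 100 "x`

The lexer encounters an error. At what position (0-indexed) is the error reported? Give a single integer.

Answer: 16

Derivation:
pos=0: emit NUM '3' (now at pos=1)
pos=1: enter STRING mode
pos=1: emit STR "hi" (now at pos=5)
pos=6: emit RPAREN ')'
pos=8: emit STAR '*'
pos=10: emit PLUS '+'
pos=12: emit NUM '100' (now at pos=15)
pos=16: enter STRING mode
pos=16: ERROR — unterminated string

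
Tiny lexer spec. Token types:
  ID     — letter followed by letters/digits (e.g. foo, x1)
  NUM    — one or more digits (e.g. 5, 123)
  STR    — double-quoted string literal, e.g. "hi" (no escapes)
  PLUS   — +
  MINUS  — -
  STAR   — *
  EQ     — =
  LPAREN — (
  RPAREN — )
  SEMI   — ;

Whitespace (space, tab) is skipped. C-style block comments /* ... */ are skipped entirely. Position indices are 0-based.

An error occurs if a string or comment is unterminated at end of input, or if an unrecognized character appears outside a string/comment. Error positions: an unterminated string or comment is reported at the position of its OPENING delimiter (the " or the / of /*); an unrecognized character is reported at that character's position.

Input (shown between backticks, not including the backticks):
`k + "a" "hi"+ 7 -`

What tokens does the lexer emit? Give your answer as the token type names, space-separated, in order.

pos=0: emit ID 'k' (now at pos=1)
pos=2: emit PLUS '+'
pos=4: enter STRING mode
pos=4: emit STR "a" (now at pos=7)
pos=8: enter STRING mode
pos=8: emit STR "hi" (now at pos=12)
pos=12: emit PLUS '+'
pos=14: emit NUM '7' (now at pos=15)
pos=16: emit MINUS '-'
DONE. 7 tokens: [ID, PLUS, STR, STR, PLUS, NUM, MINUS]

Answer: ID PLUS STR STR PLUS NUM MINUS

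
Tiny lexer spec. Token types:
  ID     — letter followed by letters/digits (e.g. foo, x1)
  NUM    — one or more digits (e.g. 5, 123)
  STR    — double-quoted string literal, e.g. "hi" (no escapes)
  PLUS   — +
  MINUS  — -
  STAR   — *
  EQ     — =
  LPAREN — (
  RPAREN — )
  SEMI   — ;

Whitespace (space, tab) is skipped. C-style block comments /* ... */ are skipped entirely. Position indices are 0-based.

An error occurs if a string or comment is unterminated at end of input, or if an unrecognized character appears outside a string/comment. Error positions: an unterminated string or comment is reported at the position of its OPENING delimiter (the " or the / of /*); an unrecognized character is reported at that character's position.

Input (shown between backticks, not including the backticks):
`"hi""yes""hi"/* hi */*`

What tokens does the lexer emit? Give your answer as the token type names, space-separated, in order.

pos=0: enter STRING mode
pos=0: emit STR "hi" (now at pos=4)
pos=4: enter STRING mode
pos=4: emit STR "yes" (now at pos=9)
pos=9: enter STRING mode
pos=9: emit STR "hi" (now at pos=13)
pos=13: enter COMMENT mode (saw '/*')
exit COMMENT mode (now at pos=21)
pos=21: emit STAR '*'
DONE. 4 tokens: [STR, STR, STR, STAR]

Answer: STR STR STR STAR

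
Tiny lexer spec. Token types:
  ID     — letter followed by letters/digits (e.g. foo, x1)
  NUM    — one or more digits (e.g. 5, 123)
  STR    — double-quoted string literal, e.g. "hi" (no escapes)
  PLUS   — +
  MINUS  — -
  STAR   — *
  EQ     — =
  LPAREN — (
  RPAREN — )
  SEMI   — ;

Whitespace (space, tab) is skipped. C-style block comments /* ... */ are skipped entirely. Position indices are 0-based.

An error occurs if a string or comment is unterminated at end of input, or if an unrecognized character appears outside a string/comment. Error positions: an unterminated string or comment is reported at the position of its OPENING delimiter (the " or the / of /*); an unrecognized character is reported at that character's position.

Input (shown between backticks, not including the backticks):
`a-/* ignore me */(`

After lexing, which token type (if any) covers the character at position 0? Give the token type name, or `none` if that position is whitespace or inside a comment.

pos=0: emit ID 'a' (now at pos=1)
pos=1: emit MINUS '-'
pos=2: enter COMMENT mode (saw '/*')
exit COMMENT mode (now at pos=17)
pos=17: emit LPAREN '('
DONE. 3 tokens: [ID, MINUS, LPAREN]
Position 0: char is 'a' -> ID

Answer: ID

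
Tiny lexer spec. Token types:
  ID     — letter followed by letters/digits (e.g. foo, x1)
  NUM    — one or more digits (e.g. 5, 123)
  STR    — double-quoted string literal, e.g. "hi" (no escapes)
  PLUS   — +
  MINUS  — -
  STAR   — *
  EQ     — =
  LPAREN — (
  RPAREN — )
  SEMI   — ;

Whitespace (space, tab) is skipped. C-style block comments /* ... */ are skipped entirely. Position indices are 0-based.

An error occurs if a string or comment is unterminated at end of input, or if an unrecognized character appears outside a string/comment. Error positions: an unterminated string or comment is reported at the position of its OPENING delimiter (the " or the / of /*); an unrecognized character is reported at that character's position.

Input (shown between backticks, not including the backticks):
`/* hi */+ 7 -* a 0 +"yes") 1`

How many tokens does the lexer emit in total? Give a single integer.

Answer: 10

Derivation:
pos=0: enter COMMENT mode (saw '/*')
exit COMMENT mode (now at pos=8)
pos=8: emit PLUS '+'
pos=10: emit NUM '7' (now at pos=11)
pos=12: emit MINUS '-'
pos=13: emit STAR '*'
pos=15: emit ID 'a' (now at pos=16)
pos=17: emit NUM '0' (now at pos=18)
pos=19: emit PLUS '+'
pos=20: enter STRING mode
pos=20: emit STR "yes" (now at pos=25)
pos=25: emit RPAREN ')'
pos=27: emit NUM '1' (now at pos=28)
DONE. 10 tokens: [PLUS, NUM, MINUS, STAR, ID, NUM, PLUS, STR, RPAREN, NUM]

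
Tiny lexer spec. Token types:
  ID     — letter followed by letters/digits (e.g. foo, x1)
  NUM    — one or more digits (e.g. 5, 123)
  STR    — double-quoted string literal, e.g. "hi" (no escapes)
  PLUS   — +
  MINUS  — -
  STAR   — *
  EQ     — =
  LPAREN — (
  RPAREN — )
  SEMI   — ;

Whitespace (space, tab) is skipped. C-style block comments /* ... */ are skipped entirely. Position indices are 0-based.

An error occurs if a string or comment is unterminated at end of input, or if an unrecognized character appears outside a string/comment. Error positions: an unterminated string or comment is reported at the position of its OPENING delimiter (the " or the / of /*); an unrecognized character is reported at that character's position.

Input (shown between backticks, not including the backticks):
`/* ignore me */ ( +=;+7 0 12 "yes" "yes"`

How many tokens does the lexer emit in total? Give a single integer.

pos=0: enter COMMENT mode (saw '/*')
exit COMMENT mode (now at pos=15)
pos=16: emit LPAREN '('
pos=18: emit PLUS '+'
pos=19: emit EQ '='
pos=20: emit SEMI ';'
pos=21: emit PLUS '+'
pos=22: emit NUM '7' (now at pos=23)
pos=24: emit NUM '0' (now at pos=25)
pos=26: emit NUM '12' (now at pos=28)
pos=29: enter STRING mode
pos=29: emit STR "yes" (now at pos=34)
pos=35: enter STRING mode
pos=35: emit STR "yes" (now at pos=40)
DONE. 10 tokens: [LPAREN, PLUS, EQ, SEMI, PLUS, NUM, NUM, NUM, STR, STR]

Answer: 10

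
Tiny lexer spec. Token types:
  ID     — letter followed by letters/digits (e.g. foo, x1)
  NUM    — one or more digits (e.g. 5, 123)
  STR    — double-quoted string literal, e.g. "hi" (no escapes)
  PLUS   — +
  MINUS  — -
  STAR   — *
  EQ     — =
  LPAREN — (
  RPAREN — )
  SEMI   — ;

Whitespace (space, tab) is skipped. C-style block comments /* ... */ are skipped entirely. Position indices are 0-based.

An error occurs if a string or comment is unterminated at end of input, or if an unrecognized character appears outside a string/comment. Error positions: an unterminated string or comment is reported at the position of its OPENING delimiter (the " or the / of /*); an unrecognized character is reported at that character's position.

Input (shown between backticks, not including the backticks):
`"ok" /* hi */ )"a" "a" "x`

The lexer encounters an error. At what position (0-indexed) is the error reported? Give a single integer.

pos=0: enter STRING mode
pos=0: emit STR "ok" (now at pos=4)
pos=5: enter COMMENT mode (saw '/*')
exit COMMENT mode (now at pos=13)
pos=14: emit RPAREN ')'
pos=15: enter STRING mode
pos=15: emit STR "a" (now at pos=18)
pos=19: enter STRING mode
pos=19: emit STR "a" (now at pos=22)
pos=23: enter STRING mode
pos=23: ERROR — unterminated string

Answer: 23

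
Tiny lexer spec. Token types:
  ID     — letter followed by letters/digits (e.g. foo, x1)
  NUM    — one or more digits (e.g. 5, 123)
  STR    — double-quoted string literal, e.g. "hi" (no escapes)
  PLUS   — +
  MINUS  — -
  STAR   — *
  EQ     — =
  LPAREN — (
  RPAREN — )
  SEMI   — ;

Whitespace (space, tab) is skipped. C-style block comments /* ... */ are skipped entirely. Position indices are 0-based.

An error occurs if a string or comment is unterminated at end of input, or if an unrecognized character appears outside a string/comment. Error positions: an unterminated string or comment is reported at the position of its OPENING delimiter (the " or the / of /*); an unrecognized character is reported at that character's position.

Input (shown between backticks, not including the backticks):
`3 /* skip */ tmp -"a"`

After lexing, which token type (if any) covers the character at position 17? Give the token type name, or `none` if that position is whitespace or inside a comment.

Answer: MINUS

Derivation:
pos=0: emit NUM '3' (now at pos=1)
pos=2: enter COMMENT mode (saw '/*')
exit COMMENT mode (now at pos=12)
pos=13: emit ID 'tmp' (now at pos=16)
pos=17: emit MINUS '-'
pos=18: enter STRING mode
pos=18: emit STR "a" (now at pos=21)
DONE. 4 tokens: [NUM, ID, MINUS, STR]
Position 17: char is '-' -> MINUS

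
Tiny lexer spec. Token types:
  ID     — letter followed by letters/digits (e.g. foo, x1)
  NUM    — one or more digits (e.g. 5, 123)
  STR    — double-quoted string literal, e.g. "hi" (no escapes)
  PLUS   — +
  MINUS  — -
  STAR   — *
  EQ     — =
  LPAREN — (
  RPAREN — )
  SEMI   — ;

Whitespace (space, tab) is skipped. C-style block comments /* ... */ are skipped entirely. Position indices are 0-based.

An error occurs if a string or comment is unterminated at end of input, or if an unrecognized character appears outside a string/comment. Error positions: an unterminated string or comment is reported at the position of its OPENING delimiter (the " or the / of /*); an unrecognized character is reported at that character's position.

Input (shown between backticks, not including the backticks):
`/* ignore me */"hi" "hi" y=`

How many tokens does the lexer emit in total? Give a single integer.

pos=0: enter COMMENT mode (saw '/*')
exit COMMENT mode (now at pos=15)
pos=15: enter STRING mode
pos=15: emit STR "hi" (now at pos=19)
pos=20: enter STRING mode
pos=20: emit STR "hi" (now at pos=24)
pos=25: emit ID 'y' (now at pos=26)
pos=26: emit EQ '='
DONE. 4 tokens: [STR, STR, ID, EQ]

Answer: 4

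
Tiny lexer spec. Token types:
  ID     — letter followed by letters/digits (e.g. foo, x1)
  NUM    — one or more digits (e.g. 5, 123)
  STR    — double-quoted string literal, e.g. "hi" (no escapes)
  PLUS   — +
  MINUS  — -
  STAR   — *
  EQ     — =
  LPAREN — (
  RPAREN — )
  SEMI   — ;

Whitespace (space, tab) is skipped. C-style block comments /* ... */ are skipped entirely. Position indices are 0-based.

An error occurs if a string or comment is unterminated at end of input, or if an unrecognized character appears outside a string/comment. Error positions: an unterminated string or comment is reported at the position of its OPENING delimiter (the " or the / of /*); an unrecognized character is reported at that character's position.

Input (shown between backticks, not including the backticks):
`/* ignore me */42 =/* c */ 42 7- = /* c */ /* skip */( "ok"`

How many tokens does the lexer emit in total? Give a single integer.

Answer: 8

Derivation:
pos=0: enter COMMENT mode (saw '/*')
exit COMMENT mode (now at pos=15)
pos=15: emit NUM '42' (now at pos=17)
pos=18: emit EQ '='
pos=19: enter COMMENT mode (saw '/*')
exit COMMENT mode (now at pos=26)
pos=27: emit NUM '42' (now at pos=29)
pos=30: emit NUM '7' (now at pos=31)
pos=31: emit MINUS '-'
pos=33: emit EQ '='
pos=35: enter COMMENT mode (saw '/*')
exit COMMENT mode (now at pos=42)
pos=43: enter COMMENT mode (saw '/*')
exit COMMENT mode (now at pos=53)
pos=53: emit LPAREN '('
pos=55: enter STRING mode
pos=55: emit STR "ok" (now at pos=59)
DONE. 8 tokens: [NUM, EQ, NUM, NUM, MINUS, EQ, LPAREN, STR]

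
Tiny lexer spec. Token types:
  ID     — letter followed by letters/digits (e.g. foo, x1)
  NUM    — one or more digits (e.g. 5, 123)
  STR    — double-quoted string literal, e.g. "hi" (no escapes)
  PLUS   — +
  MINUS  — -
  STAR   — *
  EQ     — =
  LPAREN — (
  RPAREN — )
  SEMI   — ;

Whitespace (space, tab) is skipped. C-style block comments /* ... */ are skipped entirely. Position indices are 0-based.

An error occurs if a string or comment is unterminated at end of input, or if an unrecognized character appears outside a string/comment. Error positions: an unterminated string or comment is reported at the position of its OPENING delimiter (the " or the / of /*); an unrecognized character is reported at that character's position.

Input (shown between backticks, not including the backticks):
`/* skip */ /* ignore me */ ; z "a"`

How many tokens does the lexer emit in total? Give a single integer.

Answer: 3

Derivation:
pos=0: enter COMMENT mode (saw '/*')
exit COMMENT mode (now at pos=10)
pos=11: enter COMMENT mode (saw '/*')
exit COMMENT mode (now at pos=26)
pos=27: emit SEMI ';'
pos=29: emit ID 'z' (now at pos=30)
pos=31: enter STRING mode
pos=31: emit STR "a" (now at pos=34)
DONE. 3 tokens: [SEMI, ID, STR]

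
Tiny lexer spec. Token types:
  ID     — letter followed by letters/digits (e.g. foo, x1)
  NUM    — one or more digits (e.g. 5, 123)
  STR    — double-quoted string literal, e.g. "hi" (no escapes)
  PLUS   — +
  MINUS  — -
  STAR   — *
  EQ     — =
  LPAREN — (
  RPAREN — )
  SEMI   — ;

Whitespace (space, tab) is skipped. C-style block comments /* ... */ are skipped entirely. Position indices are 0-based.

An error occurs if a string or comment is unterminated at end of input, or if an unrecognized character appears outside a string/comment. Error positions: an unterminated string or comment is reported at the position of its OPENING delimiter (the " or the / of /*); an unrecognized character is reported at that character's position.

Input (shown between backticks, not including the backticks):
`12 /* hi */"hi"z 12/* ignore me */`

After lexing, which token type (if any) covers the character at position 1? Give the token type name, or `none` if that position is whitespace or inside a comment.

Answer: NUM

Derivation:
pos=0: emit NUM '12' (now at pos=2)
pos=3: enter COMMENT mode (saw '/*')
exit COMMENT mode (now at pos=11)
pos=11: enter STRING mode
pos=11: emit STR "hi" (now at pos=15)
pos=15: emit ID 'z' (now at pos=16)
pos=17: emit NUM '12' (now at pos=19)
pos=19: enter COMMENT mode (saw '/*')
exit COMMENT mode (now at pos=34)
DONE. 4 tokens: [NUM, STR, ID, NUM]
Position 1: char is '2' -> NUM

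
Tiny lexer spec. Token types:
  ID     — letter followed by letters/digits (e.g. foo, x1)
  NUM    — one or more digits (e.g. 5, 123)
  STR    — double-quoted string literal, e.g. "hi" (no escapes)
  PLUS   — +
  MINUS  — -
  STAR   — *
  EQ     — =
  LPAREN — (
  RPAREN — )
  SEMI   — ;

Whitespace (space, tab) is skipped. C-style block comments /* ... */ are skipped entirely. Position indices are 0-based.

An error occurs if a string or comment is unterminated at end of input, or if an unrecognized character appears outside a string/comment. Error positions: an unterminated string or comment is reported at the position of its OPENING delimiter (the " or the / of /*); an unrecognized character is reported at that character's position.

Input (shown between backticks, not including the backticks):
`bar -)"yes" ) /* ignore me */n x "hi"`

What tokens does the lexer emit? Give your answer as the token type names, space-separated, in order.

pos=0: emit ID 'bar' (now at pos=3)
pos=4: emit MINUS '-'
pos=5: emit RPAREN ')'
pos=6: enter STRING mode
pos=6: emit STR "yes" (now at pos=11)
pos=12: emit RPAREN ')'
pos=14: enter COMMENT mode (saw '/*')
exit COMMENT mode (now at pos=29)
pos=29: emit ID 'n' (now at pos=30)
pos=31: emit ID 'x' (now at pos=32)
pos=33: enter STRING mode
pos=33: emit STR "hi" (now at pos=37)
DONE. 8 tokens: [ID, MINUS, RPAREN, STR, RPAREN, ID, ID, STR]

Answer: ID MINUS RPAREN STR RPAREN ID ID STR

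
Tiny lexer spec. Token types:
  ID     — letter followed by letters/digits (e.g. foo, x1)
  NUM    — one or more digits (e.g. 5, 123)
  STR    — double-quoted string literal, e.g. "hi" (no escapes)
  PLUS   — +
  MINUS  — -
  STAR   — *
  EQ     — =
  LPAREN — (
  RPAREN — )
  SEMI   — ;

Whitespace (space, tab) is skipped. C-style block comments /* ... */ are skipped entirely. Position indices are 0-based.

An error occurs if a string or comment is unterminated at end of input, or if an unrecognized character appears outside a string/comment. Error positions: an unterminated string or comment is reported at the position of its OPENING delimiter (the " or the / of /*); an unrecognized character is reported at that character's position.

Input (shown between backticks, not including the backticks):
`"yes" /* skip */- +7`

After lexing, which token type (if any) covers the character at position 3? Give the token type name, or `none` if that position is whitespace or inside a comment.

pos=0: enter STRING mode
pos=0: emit STR "yes" (now at pos=5)
pos=6: enter COMMENT mode (saw '/*')
exit COMMENT mode (now at pos=16)
pos=16: emit MINUS '-'
pos=18: emit PLUS '+'
pos=19: emit NUM '7' (now at pos=20)
DONE. 4 tokens: [STR, MINUS, PLUS, NUM]
Position 3: char is 's' -> STR

Answer: STR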